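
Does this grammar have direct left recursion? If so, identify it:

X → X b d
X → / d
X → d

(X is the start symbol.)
Yes, X is left-recursive

Direct left recursion occurs when N → N α for some non-terminal N (the right-hand side begins with the left-hand side itself).

X → X b d: LEFT RECURSIVE (starts with X)
X → / d: starts with '/'
X → d: starts with d

The grammar has direct left recursion on: X.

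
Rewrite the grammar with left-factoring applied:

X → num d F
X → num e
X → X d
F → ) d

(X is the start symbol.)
X → num X'
X' → d F
X' → e
X → X d
F → ) d

Left-factoring transforms A → αβ₁ | αβ₂ into A → αA' and A' → β₁ | β₂
(α is the longest common prefix among the alternatives). Repeat until
no nonterminal has two alternatives with a common prefix.

Round 1: X has alternatives sharing prefix 'num'. Introduce X': X → num X'
  Add: X' → d F
  Add: X' → e

No remaining common prefixes — done.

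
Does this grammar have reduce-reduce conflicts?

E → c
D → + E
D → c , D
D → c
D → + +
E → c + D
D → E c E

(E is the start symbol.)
Yes — I7: [D → c .] vs [E → c .]

A reduce-reduce conflict occurs when an LR(0) state has two complete items [A → α .] and [B → β .] — both call for a reduction, and with no lookahead the parser cannot choose between them.

Augment with E' → E and build the canonical LR(0) collection (I0 = CLOSURE({[E' → . E]}), then GOTO on every symbol after a dot until no new states appear). It has 14 states:
  I0: { [E → . c + D], [E → . c], [E' → . E] }  — shift
  I1: { [E' → E .] }  — accept
  I2: { [E → c . + D], [E → c .] }  — shift, reduce
  I3: { [D → . + +], [D → . + E], [D → . E c E], [D → . c , D], [D → . c], [E → . c + D], [E → . c], [E → c + . D] }  — shift
  I4: { [D → + . +], [D → + . E], [E → . c + D], [E → . c] }  — shift
  I5: { [E → c + D .] }  — reduce
  I6: { [D → E . c E] }  — shift
  I7: { [D → c . , D], [D → c .], [E → c . + D], [E → c .] }  — shift, 2 reduces
  I8: { [D → . + +], [D → . + E], [D → . E c E], [D → . c , D], [D → . c], [D → c , . D], [E → . c + D], [E → . c] }  — shift
  I9: { [D → c , D .] }  — reduce
  I10: { [D → E c . E], [E → . c + D], [E → . c] }  — shift
  I11: { [D → E c E .] }  — reduce
  I12: { [D → + + .] }  — reduce
  I13: { [D → + E .] }  — reduce

I7 contains complete items [D → c .], [E → c .] — reduce-reduce conflict.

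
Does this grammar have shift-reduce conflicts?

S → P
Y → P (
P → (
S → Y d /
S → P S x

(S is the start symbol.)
Yes — I2: [S → P .] vs [P → . (]

A shift-reduce conflict occurs when an LR(0) state has both:
  - a complete (reduce) item [A → α .] (dot at the end), and
  - a shift item [B → β . c γ] (dot before a terminal).

Augment with S' → S and build the canonical LR(0) collection (I0 = CLOSURE({[S' → . S]}), then GOTO on every symbol after a dot until no new states appear). It has 10 states:
  I0: { [P → . (], [S → . P S x], [S → . P], [S → . Y d /], [S' → . S], [Y → . P (] }  — shift
  I1: { [P → ( .] }  — reduce
  I2: { [P → . (], [S → . P S x], [S → . P], [S → . Y d /], [S → P . S x], [S → P .], [Y → . P (], [Y → P . (] }  — shift, reduce
  I3: { [S' → S .] }  — accept
  I4: { [S → Y . d /] }  — shift
  I5: { [S → Y d . /] }  — shift
  I6: { [S → Y d / .] }  — reduce
  I7: { [P → ( .], [Y → P ( .] }  — 2 reduces
  I8: { [S → P S . x] }  — shift
  I9: { [S → P S x .] }  — reduce

I2 contains reduce item [S → P .] and shift items [P → . (], [Y → P . (] — shift-reduce conflict.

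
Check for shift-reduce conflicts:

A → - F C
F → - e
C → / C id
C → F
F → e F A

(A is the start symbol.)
A shift-reduce conflict occurs when an LR(0) state has both:
  - a complete (reduce) item [A → α .] (dot at the end), and
  - a shift item [B → β . c γ] (dot before a terminal).

Augment with A' → A and build the canonical LR(0) collection (I0 = CLOSURE({[A' → . A]}), then GOTO on every symbol after a dot until no new states appear). It has 14 states:
  I0: { [A → . - F C], [A' → . A] }  — shift
  I1: { [A → - . F C], [F → . - e], [F → . e F A] }  — shift
  I2: { [A' → A .] }  — accept
  I3: { [F → - . e] }  — shift
  I4: { [A → - F . C], [C → . / C id], [C → . F], [F → . - e], [F → . e F A] }  — shift
  I5: { [F → . - e], [F → . e F A], [F → e . F A] }  — shift
  I6: { [A → . - F C], [F → e F . A] }  — shift
  I7: { [F → e F A .] }  — reduce
  I8: { [C → . / C id], [C → . F], [C → / . C id], [F → . - e], [F → . e F A] }  — shift
  I9: { [A → - F C .] }  — reduce
  I10: { [C → F .] }  — reduce
  I11: { [C → / C . id] }  — shift
  I12: { [C → / C id .] }  — reduce
  I13: { [F → - e .] }  — reduce

No state contains both a complete item and a shift item.

Answer: No shift-reduce conflicts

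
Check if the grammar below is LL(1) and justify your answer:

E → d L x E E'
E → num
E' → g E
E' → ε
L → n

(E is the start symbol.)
No. Predict set conflict for E': { 'g' }

A grammar is LL(1) if for each non-terminal N with multiple productions, the predict sets of those productions are pairwise disjoint, where PREDICT(N → α) = (FIRST(α) \ {ε}) ∪ (FOLLOW(N) if α ⇒* ε).

Relevant sets:
  FOLLOW(E') = { $, 'g' }

For E:
  PREDICT(E → d L x E E') = { 'd' }
  PREDICT(E → num) = { 'num' }
For E':
  PREDICT(E' → g E) = { 'g' }
  PREDICT(E' → ε) = { $, 'g' }
L has a single production, so nothing to check there.

Conflict found: Predict set conflict for E': { 'g' }
The grammar is NOT LL(1).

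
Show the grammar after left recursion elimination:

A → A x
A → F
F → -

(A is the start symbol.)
A is directly left-recursive. The standard transformation for
  A → A α₁ | ... | A α_m | β₁ | ... | β_n
is
  A  → β₁ A' | ... | β_n A'
  A' → α₁ A' | ... | α_m A' | ε

A → F becomes A → F A'
A → A x becomes A' → x A'
Add A' → ε

Productions for other non-terminals are unchanged:
  F → -

Resulting grammar:
A → F A'
A' → x A'
A' → ε
F → -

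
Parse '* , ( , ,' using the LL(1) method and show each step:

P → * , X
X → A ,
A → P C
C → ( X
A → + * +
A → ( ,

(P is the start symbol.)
LL(1) parsing maintains a stack (initially the start symbol over $) and the input. At each step: if the stack top is a terminal, match it against the current input token; if it is a non-terminal N, replace it with the RHS of M[N, lookahead] (the unique production whose predict set contains the lookahead).

Stack is shown with the top on the left.

Stack    Input        Action
----------------------------
P $      * , ( , , $  output P → * , X
* , X $  * , ( , , $  match '*'
, X $    , ( , , $    match ','
X $      ( , , $      output X → A ,
A , $    ( , , $      output A → ( ,
( , , $  ( , , $      match '('
, , $    , , $        match ','
, $      , $          match ','
$        $            accept

The string is accepted.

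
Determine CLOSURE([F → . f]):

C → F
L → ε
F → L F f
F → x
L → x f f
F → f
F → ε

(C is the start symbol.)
{ [F → . f] }

Start with: [F → . f]
The dot precedes the terminal f, so nothing is added.

CLOSURE = { [F → . f] }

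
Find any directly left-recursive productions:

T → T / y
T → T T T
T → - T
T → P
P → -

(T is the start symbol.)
Yes, T is left-recursive

T → T / y: LEFT RECURSIVE (starts with T)
T → T T T: LEFT RECURSIVE (starts with T)
T → - T: starts with '-'
T → P: starts with P
P → -: starts with '-'

The grammar has direct left recursion on: T.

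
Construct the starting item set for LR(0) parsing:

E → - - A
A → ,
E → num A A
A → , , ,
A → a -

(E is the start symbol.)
First, augment the grammar with E' → E
I₀ = CLOSURE({ [E' → . E] }):
  [E' → . E] has the dot before E: add [E → . - - A], [E → . num A A]
No further items can be added.

I₀ = { [E → . - - A], [E → . num A A], [E' → . E] }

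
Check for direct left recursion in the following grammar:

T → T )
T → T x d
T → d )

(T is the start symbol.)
Yes, T is left-recursive

Direct left recursion occurs when N → N α for some non-terminal N (the right-hand side begins with the left-hand side itself).

T → T ): LEFT RECURSIVE (starts with T)
T → T x d: LEFT RECURSIVE (starts with T)
T → d ): starts with d

The grammar has direct left recursion on: T.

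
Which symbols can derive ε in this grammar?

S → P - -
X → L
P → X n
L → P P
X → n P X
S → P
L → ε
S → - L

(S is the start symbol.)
{ 'L', 'X' }

A non-terminal is nullable if it can derive ε (the empty string): either it has an ε-production, or it has a production whose right-hand side consists entirely of nullable non-terminals.

ε-productions: L → ε
So L is immediately nullable.
X → L: every symbol on the right is nullable, so X is nullable too.
No further non-terminal can be added: every production for the remaining non-terminals contains a terminal or a non-nullable non-terminal.
Nullable = { 'L', 'X' }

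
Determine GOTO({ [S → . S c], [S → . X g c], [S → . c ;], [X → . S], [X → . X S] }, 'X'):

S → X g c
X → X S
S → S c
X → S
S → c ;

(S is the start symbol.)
GOTO(I, 'X') = CLOSURE({ [A → αX.β] : [A → α.Xβ] ∈ I, X = 'X' })

Items with dot before 'X', with the dot advanced:
  [S → . X g c] → [S → X . g c]
  [X → . X S] → [X → X . S]
Closure of the advanced items:
  [X → X . S] has the dot before S: add [S → . X g c], [S → . S c], [S → . c ;]
  [S → . X g c] has the dot before X: add [X → . X S], [X → . S]

GOTO = { [S → . S c], [S → . X g c], [S → . c ;], [S → X . g c], [X → . S], [X → . X S], [X → X . S] }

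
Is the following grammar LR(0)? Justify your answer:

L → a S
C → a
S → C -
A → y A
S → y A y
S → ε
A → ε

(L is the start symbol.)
Augment with L' → L and build the canonical LR(0) collection (I0 = CLOSURE({[L' → . L]}), then GOTO on every symbol after a dot until no new states appear). It has 12 states:
  I0: { [L → . a S], [L' → . L] }  — shift
  I1: { [L' → L .] }  — accept
  I2: { [C → . a], [L → a . S], [S → . C -], [S → . y A y], [S → .] }  — shift, reduce
  I3: { [S → C . -] }  — shift
  I4: { [L → a S .] }  — reduce
  I5: { [C → a .] }  — reduce
  I6: { [A → . y A], [A → .], [S → y . A y] }  — shift, reduce
  I7: { [S → y A . y] }  — shift
  I8: { [A → . y A], [A → .], [A → y . A] }  — shift, reduce
  I9: { [A → y A .] }  — reduce
  I10: { [S → y A y .] }  — reduce
  I11: { [S → C - .] }  — reduce

Conflict in state I2:
  Shift-reduce conflict between [S → .] and [C → . a]
So the grammar is NOT LR(0).

Answer: No. Shift-reduce conflict between [S → .] and [C → . a]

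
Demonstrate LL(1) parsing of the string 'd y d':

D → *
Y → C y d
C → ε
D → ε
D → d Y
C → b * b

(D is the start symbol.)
Stack is shown with the top on the left.

Stack    Input    Action
------------------------
D $      d y d $  output D → d Y
d Y $    d y d $  match 'd'
Y $      y d $    output Y → C y d
C y d $  y d $    output C → ε
y d $    y d $    match 'y'
d $      d $      match 'd'
$        $        accept

The string is accepted.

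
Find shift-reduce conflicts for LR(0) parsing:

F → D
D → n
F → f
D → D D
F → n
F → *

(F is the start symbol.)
Yes — I2: [F → D .] vs [D → . n]; I6: [D → D D .] vs [D → . n]

A shift-reduce conflict occurs when an LR(0) state has both:
  - a complete (reduce) item [A → α .] (dot at the end), and
  - a shift item [B → β . c γ] (dot before a terminal).

Augment with F' → F and build the canonical LR(0) collection (I0 = CLOSURE({[F' → . F]}), then GOTO on every symbol after a dot until no new states appear). It has 8 states:
  I0: { [D → . D D], [D → . n], [F → . *], [F → . D], [F → . f], [F → . n], [F' → . F] }  — shift
  I1: { [F → * .] }  — reduce
  I2: { [D → . D D], [D → . n], [D → D . D], [F → D .] }  — shift, reduce
  I3: { [F' → F .] }  — accept
  I4: { [F → f .] }  — reduce
  I5: { [D → n .], [F → n .] }  — 2 reduces
  I6: { [D → . D D], [D → . n], [D → D . D], [D → D D .] }  — shift, reduce
  I7: { [D → n .] }  — reduce

I2 contains reduce item [F → D .] and shift item [D → . n] — shift-reduce conflict.
I6 contains reduce item [D → D D .] and shift item [D → . n] — shift-reduce conflict.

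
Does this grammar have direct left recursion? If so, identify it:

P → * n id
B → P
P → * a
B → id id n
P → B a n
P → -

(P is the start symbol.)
No direct left recursion

Direct left recursion occurs when N → N α for some non-terminal N (the right-hand side begins with the left-hand side itself).

P → * n id: starts with '*'
B → P: starts with P
P → * a: starts with '*'
B → id id n: starts with id
P → B a n: starts with B
P → -: starts with '-'

No direct left recursion found.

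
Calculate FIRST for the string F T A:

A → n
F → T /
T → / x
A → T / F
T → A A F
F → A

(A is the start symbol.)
{ '/', 'n' }

FIRST sets of the non-terminals involved (from the grammar, by fixed-point iteration):
  FIRST(F) = { '/', 'n' }

To compute FIRST(F T A), process the symbols left to right:
Symbol F is a non-terminal. Add FIRST(F) \ {ε} = { '/', 'n' }
F is not nullable (ε ∉ FIRST(F)), so stop here.
FIRST(F T A) = { '/', 'n' }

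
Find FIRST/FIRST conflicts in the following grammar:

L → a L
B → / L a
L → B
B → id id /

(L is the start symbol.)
A FIRST/FIRST conflict occurs when two productions N → α and N → β for the same non-terminal have FIRST(α) ∩ FIRST(β) ≠ ∅ (with ε ∈ FIRST of a nullable right-hand side, so two nullable alternatives also conflict).

FIRST sets of the non-terminals at (or reachable through a nullable prefix from) the front of some alternative:
  FIRST(B) = { '/', 'id' }

Productions for L:
  L → a L: FIRST = { 'a' }
  L → B: FIRST = { '/', 'id' }
Productions for B:
  B → / L a: FIRST = { '/' }
  B → id id /: FIRST = { 'id' }

All alternatives of each non-terminal have pairwise disjoint FIRST sets.

Answer: No FIRST/FIRST conflicts.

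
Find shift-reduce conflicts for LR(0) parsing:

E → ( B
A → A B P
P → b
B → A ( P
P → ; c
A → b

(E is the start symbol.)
A shift-reduce conflict occurs when an LR(0) state has both:
  - a complete (reduce) item [A → α .] (dot at the end), and
  - a shift item [B → β . c γ] (dot before a terminal).

Augment with E' → E and build the canonical LR(0) collection (I0 = CLOSURE({[E' → . E]}), then GOTO on every symbol after a dot until no new states appear). It has 13 states:
  I0: { [E → . ( B], [E' → . E] }  — shift
  I1: { [A → . A B P], [A → . b], [B → . A ( P], [E → ( . B] }  — shift
  I2: { [E' → E .] }  — accept
  I3: { [A → . A B P], [A → . b], [A → A . B P], [B → . A ( P], [B → A . ( P] }  — shift
  I4: { [E → ( B .] }  — reduce
  I5: { [A → b .] }  — reduce
  I6: { [B → A ( . P], [P → . ; c], [P → . b] }  — shift
  I7: { [A → A B . P], [P → . ; c], [P → . b] }  — shift
  I8: { [P → ; . c] }  — shift
  I9: { [A → A B P .] }  — reduce
  I10: { [P → b .] }  — reduce
  I11: { [P → ; c .] }  — reduce
  I12: { [B → A ( P .] }  — reduce

No state contains both a complete item and a shift item.

Answer: No shift-reduce conflicts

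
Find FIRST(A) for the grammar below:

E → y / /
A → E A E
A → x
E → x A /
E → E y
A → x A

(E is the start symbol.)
{ 'x', 'y' }

To compute FIRST(A), examine every production with A on the left-hand side, reading each right-hand side left to right until a non-nullable symbol is reached.

FIRST sets of the other non-terminals involved (by the same procedure, iterated to a fixed point):
  FIRST(E) = { 'x', 'y' }

From A → E A E:
  - E is a non-terminal: add FIRST(E) \ {ε} = { 'x', 'y' }
    E is not nullable, so stop
From A → x:
  - x is a terminal: add 'x' and stop
From A → x A:
  - x is a terminal: add 'x' and stop

Collecting: FIRST(A) = { 'x', 'y' }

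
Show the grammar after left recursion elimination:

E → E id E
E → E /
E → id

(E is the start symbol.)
E is directly left-recursive. The standard transformation for
  A → A α₁ | ... | A α_m | β₁ | ... | β_n
is
  A  → β₁ A' | ... | β_n A'
  A' → α₁ A' | ... | α_m A' | ε

E → id becomes E → id E'
E → E id E becomes E' → id E E'
E → E / becomes E' → / E'
Add E' → ε

Resulting grammar:
E → id E'
E' → id E E'
E' → / E'
E' → ε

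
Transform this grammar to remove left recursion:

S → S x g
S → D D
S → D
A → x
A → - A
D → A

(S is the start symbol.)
S → D D S'
S → D S'
S' → x g S'
S' → ε
A → x
A → - A
D → A

S is directly left-recursive. The standard transformation for
  A → A α₁ | ... | A α_m | β₁ | ... | β_n
is
  A  → β₁ A' | ... | β_n A'
  A' → α₁ A' | ... | α_m A' | ε

S → D D becomes S → D D S'
S → D becomes S → D S'
S → S x g becomes S' → x g S'
Add S' → ε

Productions for other non-terminals are unchanged:
  A → x
  A → - A
  D → A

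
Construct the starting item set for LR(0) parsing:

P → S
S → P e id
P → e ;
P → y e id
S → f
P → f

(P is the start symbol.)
First, augment the grammar with P' → P
I₀ = CLOSURE({ [P' → . P] }):
  [P' → . P] has the dot before P: add [P → . S], [P → . e ;], [P → . y e id], [P → . f]
  [P → . S] has the dot before S: add [S → . P e id], [S → . f]
No further items can be added.

I₀ = { [P → . S], [P → . e ;], [P → . f], [P → . y e id], [P' → . P], [S → . P e id], [S → . f] }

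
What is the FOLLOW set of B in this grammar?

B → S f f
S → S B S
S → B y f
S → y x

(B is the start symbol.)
{ $, 'y' }

B is the start symbol, so $ ∈ FOLLOW(B).
In S → S B S: B is followed by S, add FIRST(S) \ {ε} = { 'y' }
In S → B y f: B is followed by y f, add FIRST(y f) \ {ε} = { 'y' }

Taking the union: FOLLOW(B) = { $, 'y' }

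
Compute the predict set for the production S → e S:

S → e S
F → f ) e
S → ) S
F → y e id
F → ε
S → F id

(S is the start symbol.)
PREDICT(S → e S) = (FIRST(RHS) \ {ε}) ∪ (FOLLOW(S) if ε ∈ FIRST(RHS), i.e. RHS ⇒* ε)
FIRST(e S) = { 'e' }
ε ∉ FIRST(e S), so FOLLOW(S) is not added.
PREDICT(S → e S) = { 'e' }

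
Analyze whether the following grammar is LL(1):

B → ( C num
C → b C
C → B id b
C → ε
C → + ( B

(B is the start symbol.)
Yes, the grammar is LL(1).

A grammar is LL(1) if for each non-terminal N with multiple productions, the predict sets of those productions are pairwise disjoint, where PREDICT(N → α) = (FIRST(α) \ {ε}) ∪ (FOLLOW(N) if α ⇒* ε).

Relevant sets:
  FIRST(B) = { '(' }
  FOLLOW(C) = { 'num' }

For C:
  PREDICT(C → b C) = { 'b' }
  PREDICT(C → B id b) = { '(' }
  PREDICT(C → ε) = { 'num' }
  PREDICT(C → '+' '(' B) = { '+' }
B has a single production, so nothing to check there.

All predict sets are disjoint. The grammar IS LL(1).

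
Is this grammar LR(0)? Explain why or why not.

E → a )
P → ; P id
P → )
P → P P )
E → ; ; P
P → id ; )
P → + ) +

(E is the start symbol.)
No. Shift-reduce conflict between [E → ; ; P .] and [P → . )]

A grammar is LR(0) if no state in the canonical LR(0) collection has:
  - both a shift item (dot before a terminal) and a complete item (shift-reduce conflict), or
  - two or more complete items (reduce-reduce conflict; the accept item [E' → E .] counts as a complete item here).

Augment with E' → E and build the canonical LR(0) collection (I0 = CLOSURE({[E' → . E]}), then GOTO on every symbol after a dot until no new states appear). It has 19 states:
  I0: { [E → . ; ; P], [E → . a )], [E' → . E] }  — shift
  I1: { [E → ; . ; P] }  — shift
  I2: { [E' → E .] }  — accept
  I3: { [E → a . )] }  — shift
  I4: { [E → a ) .] }  — reduce
  I5: { [E → ; ; . P], [P → . )], [P → . + ) +], [P → . ; P id], [P → . P P )], [P → . id ; )] }  — shift
  I6: { [P → ) .] }  — reduce
  I7: { [P → + . ) +] }  — shift
  I8: { [P → . )], [P → . + ) +], [P → . ; P id], [P → . P P )], [P → . id ; )], [P → ; . P id] }  — shift
  I9: { [E → ; ; P .], [P → . )], [P → . + ) +], [P → . ; P id], [P → . P P )], [P → . id ; )], [P → P . P )] }  — shift, reduce
  I10: { [P → id . ; )] }  — shift
  I11: { [P → id ; . )] }  — shift
  I12: { [P → id ; ) .] }  — reduce
  I13: { [P → . )], [P → . + ) +], [P → . ; P id], [P → . P P )], [P → . id ; )], [P → P . P )], [P → P P . )] }  — shift
  I14: { [P → ) .], [P → P P ) .] }  — 2 reduces
  I15: { [P → . )], [P → . + ) +], [P → . ; P id], [P → . P P )], [P → . id ; )], [P → ; P . id], [P → P . P )] }  — shift
  I16: { [P → ; P id .], [P → id . ; )] }  — shift, reduce
  I17: { [P → + ) . +] }  — shift
  I18: { [P → + ) + .] }  — reduce

Conflict in state I9:
  Shift-reduce conflict between [E → ; ; P .] and [P → . )]
So the grammar is NOT LR(0).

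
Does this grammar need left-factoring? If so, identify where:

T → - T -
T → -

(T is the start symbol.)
Yes, T has productions with common prefix '-'

Left-factoring is needed when two productions for the same non-terminal
share a common prefix on the right-hand side.

Productions for T:
  T → - T -
  T → -

Found common prefix '-' in productions for T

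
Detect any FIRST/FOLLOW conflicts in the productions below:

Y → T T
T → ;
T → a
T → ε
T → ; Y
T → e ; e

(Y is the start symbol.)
Nullable non-terminals: T, Y.

T: nullable alternative(s) T → ε; FOLLOW(T) = { $, ';', 'a', 'e' }
  T → ;: FIRST \ {ε} = { ';' } — overlaps FOLLOW(T) on { ';' }: CONFLICT
  T → a: FIRST \ {ε} = { 'a' } — overlaps FOLLOW(T) on { 'a' }: CONFLICT
  T → ε: FIRST \ {ε} = { } — this is the only nullable alternative, skip
  T → ; Y: FIRST \ {ε} = { ';' } — overlaps FOLLOW(T) on { ';' }: CONFLICT
  T → e ; e: FIRST \ {ε} = { 'e' } — overlaps FOLLOW(T) on { 'e' }: CONFLICT
Y has a nullable alternative but only one production, so nothing to check.

So the grammar has 4 FIRST/FOLLOW conflicts (marked CONFLICT above).

Answer: Yes. T → ';' with FOLLOW(T) on { ';' }; T → a with FOLLOW(T) on { 'a' }; T → ';' Y with FOLLOW(T) on { ';' }; T → e ';' e with FOLLOW(T) on { 'e' }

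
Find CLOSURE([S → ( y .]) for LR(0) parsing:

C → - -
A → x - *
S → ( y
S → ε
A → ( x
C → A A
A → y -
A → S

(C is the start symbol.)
{ [S → ( y .] }

To compute CLOSURE, for each item [A → α.Bβ] where B is a non-terminal, add [B → .γ] for all productions B → γ; repeat for the newly added items until nothing changes.

Start with: [S → ( y .]
The dot is at the end, so nothing is added.

CLOSURE = { [S → ( y .] }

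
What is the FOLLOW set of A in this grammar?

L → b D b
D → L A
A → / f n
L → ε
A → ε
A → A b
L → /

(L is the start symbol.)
{ 'b' }

To compute FOLLOW(A), find every occurrence of A on a right-hand side N → α A β: add FIRST(β) \ {ε}, and if β is empty or nullable also add FOLLOW(N). Iterate to a fixed point.

In D → L A: A is at the end, add FOLLOW(D)
In A → A b: A is followed by b, add FIRST(b) \ {ε} = { 'b' }

The FOLLOW sets referred to above (computed the same way, to a fixed point):
  FOLLOW(D) = { 'b' }

Taking the union: FOLLOW(A) = { 'b' }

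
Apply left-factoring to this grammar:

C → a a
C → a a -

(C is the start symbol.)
C → a a C'
C' → ε
C' → -

Left-factoring transforms A → αβ₁ | αβ₂ into A → αA' and A' → β₁ | β₂
(α is the longest common prefix among the alternatives). Repeat until
no nonterminal has two alternatives with a common prefix.

Round 1: C has alternatives sharing prefix 'a a'. Introduce C': C → a a C'
  Add: C' → ε
  Add: C' → -

No remaining common prefixes — done.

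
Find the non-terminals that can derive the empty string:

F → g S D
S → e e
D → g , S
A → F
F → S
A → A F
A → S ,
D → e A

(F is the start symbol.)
None

A non-terminal is nullable if it can derive ε (the empty string): either it has an ε-production, or it has a production whose right-hand side consists entirely of nullable non-terminals.

There are no ε-productions, so no non-terminal can derive ε.
No non-terminals are nullable.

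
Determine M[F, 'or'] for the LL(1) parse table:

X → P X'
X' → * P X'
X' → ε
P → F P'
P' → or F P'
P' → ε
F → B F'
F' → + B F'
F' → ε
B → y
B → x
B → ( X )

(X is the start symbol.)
To find M[F, 'or'], we find productions for F where 'or' is in the predict set (PREDICT(N → α) = (FIRST(α) \ {ε}) ∪ (FOLLOW(N) if α ⇒* ε)).

Relevant sets:
  FIRST(B) = { '(', 'x', 'y' }

F → B F': PREDICT = { '(', 'x', 'y' }

M[F, 'or'] is empty (no production applies)

Answer: Empty (error entry)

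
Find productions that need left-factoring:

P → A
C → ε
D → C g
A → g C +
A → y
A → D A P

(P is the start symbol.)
Left-factoring is needed when two productions for the same non-terminal
share a common prefix on the right-hand side.

Productions for A:
  A → g C +
  A → y
  A → D A P

No common prefixes found.

Answer: No, left-factoring is not needed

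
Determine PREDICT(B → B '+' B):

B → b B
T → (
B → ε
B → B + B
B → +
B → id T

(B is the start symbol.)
PREDICT(B → B '+' B) = (FIRST(RHS) \ {ε}) ∪ (FOLLOW(B) if ε ∈ FIRST(RHS), i.e. RHS ⇒* ε)
FIRST(B) = { '+', 'b', 'id', ε }
FIRST(B '+' B) = { '+', 'b', 'id' }
ε ∉ FIRST(B '+' B), so FOLLOW(B) is not added.
PREDICT(B → B '+' B) = { '+', 'b', 'id' }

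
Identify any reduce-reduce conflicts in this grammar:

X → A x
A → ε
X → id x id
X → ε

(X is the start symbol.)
A reduce-reduce conflict occurs when an LR(0) state has two complete items [A → α .] and [B → β .] — both call for a reduction, and with no lookahead the parser cannot choose between them.

Augment with X' → X and build the canonical LR(0) collection (I0 = CLOSURE({[X' → . X]}), then GOTO on every symbol after a dot until no new states appear). It has 7 states:
  I0: { [A → .], [X → . A x], [X → . id x id], [X → .], [X' → . X] }  — shift, 2 reduces
  I1: { [X → A . x] }  — shift
  I2: { [X' → X .] }  — accept
  I3: { [X → id . x id] }  — shift
  I4: { [X → id x . id] }  — shift
  I5: { [X → id x id .] }  — reduce
  I6: { [X → A x .] }  — reduce

I0 contains complete items [A → .], [X → .] — reduce-reduce conflict.

Answer: Yes — I0: [A → .] vs [X → .]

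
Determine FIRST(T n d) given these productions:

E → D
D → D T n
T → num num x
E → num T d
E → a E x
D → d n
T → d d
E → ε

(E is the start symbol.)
FIRST sets of the non-terminals involved (from the grammar, by fixed-point iteration):
  FIRST(T) = { 'd', 'num' }

To compute FIRST(T n d), process the symbols left to right:
Symbol T is a non-terminal. Add FIRST(T) \ {ε} = { 'd', 'num' }
T is not nullable (ε ∉ FIRST(T)), so stop here.
FIRST(T n d) = { 'd', 'num' }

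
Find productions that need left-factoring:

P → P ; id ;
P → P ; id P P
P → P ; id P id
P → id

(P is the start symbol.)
Yes, P has productions with common prefix 'P ; id'

Left-factoring is needed when two productions for the same non-terminal
share a common prefix on the right-hand side.

Productions for P:
  P → P ; id ;
  P → P ; id P P
  P → P ; id P id
  P → id

Found common prefix 'P ; id' in productions for P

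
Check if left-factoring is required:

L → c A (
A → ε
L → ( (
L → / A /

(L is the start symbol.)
Left-factoring is needed when two productions for the same non-terminal
share a common prefix on the right-hand side.

Productions for L:
  L → c A (
  L → ( (
  L → / A /

No common prefixes found.

Answer: No, left-factoring is not needed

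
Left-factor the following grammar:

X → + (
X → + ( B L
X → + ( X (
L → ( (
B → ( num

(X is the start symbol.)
Left-factoring transforms A → αβ₁ | αβ₂ into A → αA' and A' → β₁ | β₂
(α is the longest common prefix among the alternatives). Repeat until
no nonterminal has two alternatives with a common prefix.

Round 1: X has alternatives sharing prefix '+ ('. Introduce X': X → + ( X'
  Add: X' → ε
  Add: X' → B L
  Add: X' → X (

No remaining common prefixes — done.

Resulting grammar:
X → + ( X'
X' → ε
X' → B L
X' → X (
L → ( (
B → ( num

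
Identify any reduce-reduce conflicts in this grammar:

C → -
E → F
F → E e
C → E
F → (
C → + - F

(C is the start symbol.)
Yes — I10: [C → + - F .] vs [E → F .]

Augment with C' → C and build the canonical LR(0) collection (I0 = CLOSURE({[C' → . C]}), then GOTO on every symbol after a dot until no new states appear). It has 11 states:
  I0: { [C → . + - F], [C → . -], [C → . E], [C' → . C], [E → . F], [F → . (], [F → . E e] }  — shift
  I1: { [F → ( .] }  — reduce
  I2: { [C → + . - F] }  — shift
  I3: { [C → - .] }  — reduce
  I4: { [C' → C .] }  — accept
  I5: { [C → E .], [F → E . e] }  — shift, reduce
  I6: { [E → F .] }  — reduce
  I7: { [F → E e .] }  — reduce
  I8: { [C → + - . F], [E → . F], [F → . (], [F → . E e] }  — shift
  I9: { [F → E . e] }  — shift
  I10: { [C → + - F .], [E → F .] }  — 2 reduces

I10 contains complete items [C → + - F .], [E → F .] — reduce-reduce conflict.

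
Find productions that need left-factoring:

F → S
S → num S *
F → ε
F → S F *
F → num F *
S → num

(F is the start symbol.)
Left-factoring is needed when two productions for the same non-terminal
share a common prefix on the right-hand side.

Productions for F:
  F → S
  F → ε
  F → S F *
  F → num F *
Productions for S:
  S → num S *
  S → num

Found common prefix 'S' in productions for F
Found common prefix 'num' in productions for S

Answer: Yes, F has productions with common prefix 'S'; S has productions with common prefix 'num'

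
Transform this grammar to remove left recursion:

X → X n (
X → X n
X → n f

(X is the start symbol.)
X → n f X'
X' → n ( X'
X' → n X'
X' → ε

X is directly left-recursive. The standard transformation for
  A → A α₁ | ... | A α_m | β₁ | ... | β_n
is
  A  → β₁ A' | ... | β_n A'
  A' → α₁ A' | ... | α_m A' | ε

X → n f becomes X → n f X'
X → X n ( becomes X' → n ( X'
X → X n becomes X' → n X'
Add X' → ε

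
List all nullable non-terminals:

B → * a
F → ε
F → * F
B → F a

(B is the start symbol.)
ε-productions: F → ε
So F is immediately nullable.
No further non-terminal can be added: every production for the remaining non-terminals contains a terminal or a non-nullable non-terminal.
Nullable = { 'F' }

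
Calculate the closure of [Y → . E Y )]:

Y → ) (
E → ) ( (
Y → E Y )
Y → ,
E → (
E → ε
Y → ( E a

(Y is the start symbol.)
{ [E → . (], [E → . ) ( (], [E → .], [Y → . E Y )] }

Start with: [Y → . E Y )]
  [Y → . E Y )] has the dot before E: add [E → . ) ( (], [E → . (], [E → .]
No further items can be added.

CLOSURE = { [E → . (], [E → . ) ( (], [E → .], [Y → . E Y )] }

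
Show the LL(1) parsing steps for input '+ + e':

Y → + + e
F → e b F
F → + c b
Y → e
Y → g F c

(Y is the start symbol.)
LL(1) parsing maintains a stack (initially the start symbol over $) and the input. At each step: if the stack top is a terminal, match it against the current input token; if it is a non-terminal N, replace it with the RHS of M[N, lookahead] (the unique production whose predict set contains the lookahead).

Stack is shown with the top on the left.

Stack    Input    Action
------------------------
Y $      + + e $  output Y → + + e
+ + e $  + + e $  match '+'
+ e $    + e $    match '+'
e $      e $      match 'e'
$        $        accept

The string is accepted.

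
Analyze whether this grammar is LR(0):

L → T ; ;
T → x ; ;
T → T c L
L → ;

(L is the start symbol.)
A grammar is LR(0) if no state in the canonical LR(0) collection has:
  - both a shift item (dot before a terminal) and a complete item (shift-reduce conflict), or
  - two or more complete items (reduce-reduce conflict; the accept item [L' → L .] counts as a complete item here).

Augment with L' → L and build the canonical LR(0) collection (I0 = CLOSURE({[L' → . L]}), then GOTO on every symbol after a dot until no new states appear). It has 11 states:
  I0: { [L → . ;], [L → . T ; ;], [L' → . L], [T → . T c L], [T → . x ; ;] }  — shift
  I1: { [L → ; .] }  — reduce
  I2: { [L' → L .] }  — accept
  I3: { [L → T . ; ;], [T → T . c L] }  — shift
  I4: { [T → x . ; ;] }  — shift
  I5: { [T → x ; . ;] }  — shift
  I6: { [T → x ; ; .] }  — reduce
  I7: { [L → T ; . ;] }  — shift
  I8: { [L → . ;], [L → . T ; ;], [T → . T c L], [T → . x ; ;], [T → T c . L] }  — shift
  I9: { [T → T c L .] }  — reduce
  I10: { [L → T ; ; .] }  — reduce

Every state is either a pure shift/goto state or contains exactly one complete item and nothing to shift — no conflicts. The grammar is LR(0).

Answer: Yes, the grammar is LR(0)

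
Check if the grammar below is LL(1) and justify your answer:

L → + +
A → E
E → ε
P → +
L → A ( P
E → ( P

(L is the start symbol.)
A grammar is LL(1) if for each non-terminal N with multiple productions, the predict sets of those productions are pairwise disjoint, where PREDICT(N → α) = (FIRST(α) \ {ε}) ∪ (FOLLOW(N) if α ⇒* ε).

Relevant sets:
  FIRST(A) = { '(', ε }
  FOLLOW(E) = { '(' }

For L:
  PREDICT(L → '+' '+') = { '+' }
  PREDICT(L → A '(' P) = { '(' }
For E:
  PREDICT(E → ε) = { '(' }
  PREDICT(E → '(' P) = { '(' }
A, P have a single production, so nothing to check there.

Conflict found: Predict set conflict for E: { '(' }
The grammar is NOT LL(1).

Answer: No. Predict set conflict for E: { '(' }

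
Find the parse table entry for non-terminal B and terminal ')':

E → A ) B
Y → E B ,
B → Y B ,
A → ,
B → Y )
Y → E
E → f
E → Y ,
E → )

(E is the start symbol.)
B → Y B ,, B → Y )

To find M[B, ')'], we find productions for B where ')' is in the predict set (PREDICT(N → α) = (FIRST(α) \ {ε}) ∪ (FOLLOW(N) if α ⇒* ε)).

Relevant sets:
  FIRST(Y) = { ')', ',', 'f' }

B → Y B ,: PREDICT = { ')', ',', 'f' }
  ')' is in predict set, so this production goes in M[B, ')']
B → Y ): PREDICT = { ')', ',', 'f' }
  ')' is in predict set, so this production goes in M[B, ')']

M[B, ')'] = B → Y B ,, B → Y )  (a multiply-defined cell — the grammar is not LL(1))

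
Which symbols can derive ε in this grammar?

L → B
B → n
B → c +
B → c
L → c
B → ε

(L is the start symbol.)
ε-productions: B → ε
So B is immediately nullable.
L → B: every symbol on the right is nullable, so L is nullable too.
Every non-terminal is now nullable.
Nullable = { 'B', 'L' }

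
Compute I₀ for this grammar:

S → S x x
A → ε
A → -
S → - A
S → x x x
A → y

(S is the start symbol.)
First, augment the grammar with S' → S
I₀ = CLOSURE({ [S' → . S] }):
  [S' → . S] has the dot before S: add [S → . S x x], [S → . - A], [S → . x x x]
No further items can be added.

I₀ = { [S → . - A], [S → . S x x], [S → . x x x], [S' → . S] }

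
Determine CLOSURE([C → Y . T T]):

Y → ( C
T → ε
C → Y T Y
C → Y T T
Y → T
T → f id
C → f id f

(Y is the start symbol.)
{ [C → Y . T T], [T → . f id], [T → .] }

Start with: [C → Y . T T]
  [C → Y . T T] has the dot before T: add [T → .], [T → . f id]
No further items can be added.

CLOSURE = { [C → Y . T T], [T → . f id], [T → .] }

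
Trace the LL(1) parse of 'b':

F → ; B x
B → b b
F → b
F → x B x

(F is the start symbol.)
LL(1) parsing maintains a stack (initially the start symbol over $) and the input. At each step: if the stack top is a terminal, match it against the current input token; if it is a non-terminal N, replace it with the RHS of M[N, lookahead] (the unique production whose predict set contains the lookahead).

Stack is shown with the top on the left.

Stack  Input  Action
--------------------
F $    b $    output F → b
b $    b $    match 'b'
$      $      accept

The string is accepted.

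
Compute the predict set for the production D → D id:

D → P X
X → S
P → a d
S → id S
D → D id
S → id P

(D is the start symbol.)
{ 'a' }

PREDICT(D → D id) = (FIRST(RHS) \ {ε}) ∪ (FOLLOW(D) if ε ∈ FIRST(RHS), i.e. RHS ⇒* ε)
FIRST(D) = { 'a' }
FIRST(D id) = { 'a' }
ε ∉ FIRST(D id), so FOLLOW(D) is not added.
PREDICT(D → D id) = { 'a' }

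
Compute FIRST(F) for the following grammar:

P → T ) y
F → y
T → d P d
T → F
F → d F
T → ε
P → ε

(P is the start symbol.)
From F → y:
  - y is a terminal: add 'y' and stop
From F → d F:
  - d is a terminal: add 'd' and stop

Collecting: FIRST(F) = { 'd', 'y' }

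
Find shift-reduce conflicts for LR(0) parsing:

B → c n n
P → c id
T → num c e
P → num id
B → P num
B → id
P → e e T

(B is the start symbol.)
Augment with B' → B and build the canonical LR(0) collection (I0 = CLOSURE({[B' → . B]}), then GOTO on every symbol after a dot until no new states appear). It has 17 states:
  I0: { [B → . P num], [B → . c n n], [B → . id], [B' → . B], [P → . c id], [P → . e e T], [P → . num id] }  — shift
  I1: { [B' → B .] }  — accept
  I2: { [B → P . num] }  — shift
  I3: { [B → c . n n], [P → c . id] }  — shift
  I4: { [P → e . e T] }  — shift
  I5: { [B → id .] }  — reduce
  I6: { [P → num . id] }  — shift
  I7: { [P → num id .] }  — reduce
  I8: { [P → e e . T], [T → . num c e] }  — shift
  I9: { [P → e e T .] }  — reduce
  I10: { [T → num . c e] }  — shift
  I11: { [T → num c . e] }  — shift
  I12: { [T → num c e .] }  — reduce
  I13: { [P → c id .] }  — reduce
  I14: { [B → c n . n] }  — shift
  I15: { [B → c n n .] }  — reduce
  I16: { [B → P num .] }  — reduce

No state contains both a complete item and a shift item.

Answer: No shift-reduce conflicts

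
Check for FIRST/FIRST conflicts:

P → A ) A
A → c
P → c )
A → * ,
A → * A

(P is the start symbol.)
FIRST sets of the non-terminals at (or reachable through a nullable prefix from) the front of some alternative:
  FIRST(A) = { '*', 'c' }

Productions for P:
  P → A ) A: FIRST = { '*', 'c' }
  P → c ): FIRST = { 'c' }
Productions for A:
  A → c: FIRST = { 'c' }
  A → * ,: FIRST = { '*' }
  A → * A: FIRST = { '*' }

Conflict for P: P → A ) A and P → c )
  Overlap: { 'c' }
Conflict for A: A → * , and A → * A
  Overlap: { '*' }

Answer: Yes. P → A ')' A / P → c ')' on { 'c' }; A → '*' ',' / A → '*' A on { '*' }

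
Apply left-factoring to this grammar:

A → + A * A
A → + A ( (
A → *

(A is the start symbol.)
Left-factoring transforms A → αβ₁ | αβ₂ into A → αA' and A' → β₁ | β₂
(α is the longest common prefix among the alternatives). Repeat until
no nonterminal has two alternatives with a common prefix.

Round 1: A has alternatives sharing prefix '+ A'. Introduce A': A → + A A'
  Add: A' → * A
  Add: A' → ( (

No remaining common prefixes — done.

Resulting grammar:
A → + A A'
A' → * A
A' → ( (
A → *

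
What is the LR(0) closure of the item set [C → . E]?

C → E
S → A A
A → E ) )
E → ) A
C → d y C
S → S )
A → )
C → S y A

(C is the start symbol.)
{ [C → . E], [E → . ) A] }

Start with: [C → . E]
  [C → . E] has the dot before E: add [E → . ) A]
No further items can be added.

CLOSURE = { [C → . E], [E → . ) A] }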